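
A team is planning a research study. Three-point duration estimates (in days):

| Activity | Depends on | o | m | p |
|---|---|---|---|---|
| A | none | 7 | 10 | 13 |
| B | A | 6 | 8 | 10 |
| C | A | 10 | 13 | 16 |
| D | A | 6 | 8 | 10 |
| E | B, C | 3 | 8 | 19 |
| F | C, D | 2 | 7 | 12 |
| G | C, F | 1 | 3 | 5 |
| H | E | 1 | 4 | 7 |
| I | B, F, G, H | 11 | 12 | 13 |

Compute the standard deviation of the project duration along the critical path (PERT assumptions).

3.20 days

te_A = (7 + 4·10 + 13)/6 = 60/6 = 10; σ²_A = ((13−7)/6)² = 1.000
te_B = (6 + 4·8 + 10)/6 = 48/6 = 8; σ²_B = ((10−6)/6)² = 0.444
te_C = (10 + 4·13 + 16)/6 = 78/6 = 13; σ²_C = ((16−10)/6)² = 1.000
te_D = (6 + 4·8 + 10)/6 = 48/6 = 8; σ²_D = ((10−6)/6)² = 0.444
te_E = (3 + 4·8 + 19)/6 = 54/6 = 9; σ²_E = ((19−3)/6)² = 7.111
te_F = (2 + 4·7 + 12)/6 = 42/6 = 7; σ²_F = ((12−2)/6)² = 2.778
te_G = (1 + 4·3 + 5)/6 = 18/6 = 3; σ²_G = ((5−1)/6)² = 0.444
te_H = (1 + 4·4 + 7)/6 = 24/6 = 4; σ²_H = ((7−1)/6)² = 1.000
te_I = (11 + 4·12 + 13)/6 = 72/6 = 12; σ²_I = ((13−11)/6)² = 0.111

Forward pass:
ES_A = 0; EF_A = 10
ES_B = 10; EF_B = 10+8 = 18
ES_C = 10; EF_C = 10+13 = 23
ES_D = 10; EF_D = 10+8 = 18
ES_E = max(EF_B=18, EF_C=23) = 23; EF_E = 23+9 = 32
ES_F = max(EF_C=23, EF_D=18) = 23; EF_F = 23+7 = 30
ES_G = max(EF_C=23, EF_F=30) = 30; EF_G = 30+3 = 33
ES_H = 32; EF_H = 32+4 = 36
ES_I = max(EF_B=18, EF_F=30, EF_G=33, EF_H=36) = 36; EF_I = 36+12 = 48
Expected project duration μ = 48 days. Critical path: A → C → E → H → I.

Variance along critical path = 1.000 + 1.000 + 7.111 + 1.000 + 0.111 = 10.222
σ = √10.222 = 3.197 days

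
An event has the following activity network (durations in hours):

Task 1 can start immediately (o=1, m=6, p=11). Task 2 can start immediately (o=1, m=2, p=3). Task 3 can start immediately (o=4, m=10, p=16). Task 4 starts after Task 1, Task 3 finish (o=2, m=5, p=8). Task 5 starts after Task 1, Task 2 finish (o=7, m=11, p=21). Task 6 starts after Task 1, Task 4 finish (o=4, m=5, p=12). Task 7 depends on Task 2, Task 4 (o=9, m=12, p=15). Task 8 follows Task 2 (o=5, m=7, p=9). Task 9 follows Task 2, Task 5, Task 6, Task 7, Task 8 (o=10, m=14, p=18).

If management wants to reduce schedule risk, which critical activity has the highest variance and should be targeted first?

te_Task 1 = (1 + 4·6 + 11)/6 = 36/6 = 6; σ²_Task 1 = ((11−1)/6)² = 2.778
te_Task 2 = (1 + 4·2 + 3)/6 = 12/6 = 2; σ²_Task 2 = ((3−1)/6)² = 0.111
te_Task 3 = (4 + 4·10 + 16)/6 = 60/6 = 10; σ²_Task 3 = ((16−4)/6)² = 4.000
te_Task 4 = (2 + 4·5 + 8)/6 = 30/6 = 5; σ²_Task 4 = ((8−2)/6)² = 1.000
te_Task 5 = (7 + 4·11 + 21)/6 = 72/6 = 12; σ²_Task 5 = ((21−7)/6)² = 5.444
te_Task 6 = (4 + 4·5 + 12)/6 = 36/6 = 6; σ²_Task 6 = ((12−4)/6)² = 1.778
te_Task 7 = (9 + 4·12 + 15)/6 = 72/6 = 12; σ²_Task 7 = ((15−9)/6)² = 1.000
te_Task 8 = (5 + 4·7 + 9)/6 = 42/6 = 7; σ²_Task 8 = ((9−5)/6)² = 0.444
te_Task 9 = (10 + 4·14 + 18)/6 = 84/6 = 14; σ²_Task 9 = ((18−10)/6)² = 1.778

Forward pass:
ES_Task 1 = 0; EF_Task 1 = 6
ES_Task 2 = 0; EF_Task 2 = 2
ES_Task 3 = 0; EF_Task 3 = 10
ES_Task 4 = max(EF_Task 1=6, EF_Task 3=10) = 10; EF_Task 4 = 10+5 = 15
ES_Task 5 = max(EF_Task 1=6, EF_Task 2=2) = 6; EF_Task 5 = 6+12 = 18
ES_Task 6 = max(EF_Task 1=6, EF_Task 4=15) = 15; EF_Task 6 = 15+6 = 21
ES_Task 7 = max(EF_Task 2=2, EF_Task 4=15) = 15; EF_Task 7 = 15+12 = 27
ES_Task 8 = 2; EF_Task 8 = 2+7 = 9
ES_Task 9 = max(EF_Task 2=2, EF_Task 5=18, EF_Task 6=21, EF_Task 7=27, EF_Task 8=9) = 27; EF_Task 9 = 27+14 = 41
Expected project duration μ = 41 hours. Critical path: Task 3 → Task 4 → Task 7 → Task 9.

Variances on critical path: σ²_Task 3=4.000, σ²_Task 4=1.000, σ²_Task 7=1.000, σ²_Task 9=1.778.
Largest is σ²_Task 3 = 4.000.

Task 3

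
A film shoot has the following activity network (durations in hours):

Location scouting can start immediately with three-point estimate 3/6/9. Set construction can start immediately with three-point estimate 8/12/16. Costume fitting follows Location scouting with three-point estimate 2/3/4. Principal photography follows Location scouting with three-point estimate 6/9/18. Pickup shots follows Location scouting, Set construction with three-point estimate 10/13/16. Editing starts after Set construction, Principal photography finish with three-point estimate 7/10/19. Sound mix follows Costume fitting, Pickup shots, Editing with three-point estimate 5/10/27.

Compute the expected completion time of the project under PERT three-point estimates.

te_Location scouting = (3 + 4·6 + 9)/6 = 36/6 = 6
te_Set construction = (8 + 4·12 + 16)/6 = 72/6 = 12
te_Costume fitting = (2 + 4·3 + 4)/6 = 18/6 = 3
te_Principal photography = (6 + 4·9 + 18)/6 = 60/6 = 10
te_Pickup shots = (10 + 4·13 + 16)/6 = 78/6 = 13
te_Editing = (7 + 4·10 + 19)/6 = 66/6 = 11
te_Sound mix = (5 + 4·10 + 27)/6 = 72/6 = 12

Forward pass:
ES_Location scouting = 0; EF_Location scouting = 6
ES_Set construction = 0; EF_Set construction = 12
ES_Costume fitting = 6; EF_Costume fitting = 6+3 = 9
ES_Principal photography = 6; EF_Principal photography = 6+10 = 16
ES_Pickup shots = max(EF_Location scouting=6, EF_Set construction=12) = 12; EF_Pickup shots = 12+13 = 25
ES_Editing = max(EF_Set construction=12, EF_Principal photography=16) = 16; EF_Editing = 16+11 = 27
ES_Sound mix = max(EF_Costume fitting=9, EF_Pickup shots=25, EF_Editing=27) = 27; EF_Sound mix = 27+12 = 39
Expected project duration μ = 39 hours. Critical path: Location scouting → Principal photography → Editing → Sound mix.

39 hours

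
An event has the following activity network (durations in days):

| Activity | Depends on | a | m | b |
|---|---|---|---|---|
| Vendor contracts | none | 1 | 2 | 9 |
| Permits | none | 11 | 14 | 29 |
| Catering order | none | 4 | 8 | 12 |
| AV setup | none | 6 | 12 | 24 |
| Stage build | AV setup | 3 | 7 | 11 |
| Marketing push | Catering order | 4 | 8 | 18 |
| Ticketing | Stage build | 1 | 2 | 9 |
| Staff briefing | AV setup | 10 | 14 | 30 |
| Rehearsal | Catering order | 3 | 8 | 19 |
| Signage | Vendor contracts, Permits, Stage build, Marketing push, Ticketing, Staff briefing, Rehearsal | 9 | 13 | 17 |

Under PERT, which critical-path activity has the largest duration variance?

te_Vendor contracts = (1 + 4·2 + 9)/6 = 18/6 = 3; σ²_Vendor contracts = ((9−1)/6)² = 1.778
te_Permits = (11 + 4·14 + 29)/6 = 96/6 = 16; σ²_Permits = ((29−11)/6)² = 9.000
te_Catering order = (4 + 4·8 + 12)/6 = 48/6 = 8; σ²_Catering order = ((12−4)/6)² = 1.778
te_AV setup = (6 + 4·12 + 24)/6 = 78/6 = 13; σ²_AV setup = ((24−6)/6)² = 9.000
te_Stage build = (3 + 4·7 + 11)/6 = 42/6 = 7; σ²_Stage build = ((11−3)/6)² = 1.778
te_Marketing push = (4 + 4·8 + 18)/6 = 54/6 = 9; σ²_Marketing push = ((18−4)/6)² = 5.444
te_Ticketing = (1 + 4·2 + 9)/6 = 18/6 = 3; σ²_Ticketing = ((9−1)/6)² = 1.778
te_Staff briefing = (10 + 4·14 + 30)/6 = 96/6 = 16; σ²_Staff briefing = ((30−10)/6)² = 11.111
te_Rehearsal = (3 + 4·8 + 19)/6 = 54/6 = 9; σ²_Rehearsal = ((19−3)/6)² = 7.111
te_Signage = (9 + 4·13 + 17)/6 = 78/6 = 13; σ²_Signage = ((17−9)/6)² = 1.778

Forward pass:
ES_Vendor contracts = 0; EF_Vendor contracts = 3
ES_Permits = 0; EF_Permits = 16
ES_Catering order = 0; EF_Catering order = 8
ES_AV setup = 0; EF_AV setup = 13
ES_Stage build = 13; EF_Stage build = 13+7 = 20
ES_Marketing push = 8; EF_Marketing push = 8+9 = 17
ES_Ticketing = 20; EF_Ticketing = 20+3 = 23
ES_Staff briefing = 13; EF_Staff briefing = 13+16 = 29
ES_Rehearsal = 8; EF_Rehearsal = 8+9 = 17
ES_Signage = max(EF_Vendor contracts=3, EF_Permits=16, EF_Stage build=20, EF_Marketing push=17, EF_Ticketing=23, EF_Staff briefing=29, EF_Rehearsal=17) = 29; EF_Signage = 29+13 = 42
Expected project duration μ = 42 days. Critical path: AV setup → Staff briefing → Signage.

Variances on critical path: σ²_AV setup=9.000, σ²_Staff briefing=11.111, σ²_Signage=1.778.
Largest is σ²_Staff briefing = 11.111.

Staff briefing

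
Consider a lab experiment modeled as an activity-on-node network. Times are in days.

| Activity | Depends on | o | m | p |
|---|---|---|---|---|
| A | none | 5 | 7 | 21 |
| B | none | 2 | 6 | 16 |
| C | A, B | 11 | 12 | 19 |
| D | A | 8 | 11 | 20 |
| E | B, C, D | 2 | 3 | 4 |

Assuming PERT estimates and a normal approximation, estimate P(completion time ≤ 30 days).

te_A = (5 + 4·7 + 21)/6 = 54/6 = 9; σ²_A = ((21−5)/6)² = 7.111
te_B = (2 + 4·6 + 16)/6 = 42/6 = 7; σ²_B = ((16−2)/6)² = 5.444
te_C = (11 + 4·12 + 19)/6 = 78/6 = 13; σ²_C = ((19−11)/6)² = 1.778
te_D = (8 + 4·11 + 20)/6 = 72/6 = 12; σ²_D = ((20−8)/6)² = 4.000
te_E = (2 + 4·3 + 4)/6 = 18/6 = 3; σ²_E = ((4−2)/6)² = 0.111

Forward pass:
ES_A = 0; EF_A = 9
ES_B = 0; EF_B = 7
ES_C = max(EF_A=9, EF_B=7) = 9; EF_C = 9+13 = 22
ES_D = 9; EF_D = 9+12 = 21
ES_E = max(EF_B=7, EF_C=22, EF_D=21) = 22; EF_E = 22+3 = 25
Expected project duration μ = 25 days. Critical path: A → C → E.

Variance along critical path = 7.111 + 1.778 + 0.111 = 9.000; σ = √9.000 = 3.000 days.
Z = (30 − 25) / 3.000 = 1.667
P(T ≤ 30) = Φ(1.667) ≈ 0.952

0.952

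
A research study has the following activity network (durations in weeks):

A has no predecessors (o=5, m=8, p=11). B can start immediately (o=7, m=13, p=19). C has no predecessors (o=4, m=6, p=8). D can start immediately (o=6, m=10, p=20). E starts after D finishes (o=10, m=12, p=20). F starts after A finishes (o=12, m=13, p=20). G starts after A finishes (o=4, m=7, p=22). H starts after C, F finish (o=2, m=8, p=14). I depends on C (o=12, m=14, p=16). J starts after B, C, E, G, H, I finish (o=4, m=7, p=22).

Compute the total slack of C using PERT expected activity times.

10 weeks

te_A = (5 + 4·8 + 11)/6 = 48/6 = 8
te_B = (7 + 4·13 + 19)/6 = 78/6 = 13
te_C = (4 + 4·6 + 8)/6 = 36/6 = 6
te_D = (6 + 4·10 + 20)/6 = 66/6 = 11
te_E = (10 + 4·12 + 20)/6 = 78/6 = 13
te_F = (12 + 4·13 + 20)/6 = 84/6 = 14
te_G = (4 + 4·7 + 22)/6 = 54/6 = 9
te_H = (2 + 4·8 + 14)/6 = 48/6 = 8
te_I = (12 + 4·14 + 16)/6 = 84/6 = 14
te_J = (4 + 4·7 + 22)/6 = 54/6 = 9

Forward pass:
ES_A = 0; EF_A = 8
ES_B = 0; EF_B = 13
ES_C = 0; EF_C = 6
ES_D = 0; EF_D = 11
ES_E = 11; EF_E = 11+13 = 24
ES_F = 8; EF_F = 8+14 = 22
ES_G = 8; EF_G = 8+9 = 17
ES_H = max(EF_C=6, EF_F=22) = 22; EF_H = 22+8 = 30
ES_I = 6; EF_I = 6+14 = 20
ES_J = max(EF_B=13, EF_C=6, EF_E=24, EF_G=17, EF_H=30, EF_I=20) = 30; EF_J = 30+9 = 39
Expected project duration μ = 39 weeks. Critical path: A → F → H → J.

Backward pass:
LF_J = 39; LS_J = 39−9 = 30
LF_I = LS_J = 30; LS_I = 30−14 = 16
LF_H = LS_J = 30; LS_H = 30−8 = 22
LF_G = LS_J = 30; LS_G = 30−9 = 21
LF_F = LS_H = 22; LS_F = 22−14 = 8
LF_E = LS_J = 30; LS_E = 30−13 = 17
LF_D = LS_E = 17; LS_D = 17−11 = 6
LF_C = min(LS_H=22, LS_I=16, LS_J=30) = 16; LS_C = 16−6 = 10
LF_B = LS_J = 30; LS_B = 30−13 = 17
LF_A = min(LS_F=8, LS_G=21) = 8; LS_A = 8−8 = 0
Slack_C = LS_C − ES_C = 10 − 0 = 10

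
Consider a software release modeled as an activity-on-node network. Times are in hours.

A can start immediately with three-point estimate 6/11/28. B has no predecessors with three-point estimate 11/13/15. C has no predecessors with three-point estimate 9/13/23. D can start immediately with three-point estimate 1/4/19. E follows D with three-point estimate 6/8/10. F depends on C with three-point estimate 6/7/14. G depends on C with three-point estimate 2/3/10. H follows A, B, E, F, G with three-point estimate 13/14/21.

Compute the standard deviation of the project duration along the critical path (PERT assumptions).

3.00 hours

te_A = (6 + 4·11 + 28)/6 = 78/6 = 13; σ²_A = ((28−6)/6)² = 13.444
te_B = (11 + 4·13 + 15)/6 = 78/6 = 13; σ²_B = ((15−11)/6)² = 0.444
te_C = (9 + 4·13 + 23)/6 = 84/6 = 14; σ²_C = ((23−9)/6)² = 5.444
te_D = (1 + 4·4 + 19)/6 = 36/6 = 6; σ²_D = ((19−1)/6)² = 9.000
te_E = (6 + 4·8 + 10)/6 = 48/6 = 8; σ²_E = ((10−6)/6)² = 0.444
te_F = (6 + 4·7 + 14)/6 = 48/6 = 8; σ²_F = ((14−6)/6)² = 1.778
te_G = (2 + 4·3 + 10)/6 = 24/6 = 4; σ²_G = ((10−2)/6)² = 1.778
te_H = (13 + 4·14 + 21)/6 = 90/6 = 15; σ²_H = ((21−13)/6)² = 1.778

Forward pass:
ES_A = 0; EF_A = 13
ES_B = 0; EF_B = 13
ES_C = 0; EF_C = 14
ES_D = 0; EF_D = 6
ES_E = 6; EF_E = 6+8 = 14
ES_F = 14; EF_F = 14+8 = 22
ES_G = 14; EF_G = 14+4 = 18
ES_H = max(EF_A=13, EF_B=13, EF_E=14, EF_F=22, EF_G=18) = 22; EF_H = 22+15 = 37
Expected project duration μ = 37 hours. Critical path: C → F → H.

Variance along critical path = 5.444 + 1.778 + 1.778 = 9.000
σ = √9.000 = 3.000 hours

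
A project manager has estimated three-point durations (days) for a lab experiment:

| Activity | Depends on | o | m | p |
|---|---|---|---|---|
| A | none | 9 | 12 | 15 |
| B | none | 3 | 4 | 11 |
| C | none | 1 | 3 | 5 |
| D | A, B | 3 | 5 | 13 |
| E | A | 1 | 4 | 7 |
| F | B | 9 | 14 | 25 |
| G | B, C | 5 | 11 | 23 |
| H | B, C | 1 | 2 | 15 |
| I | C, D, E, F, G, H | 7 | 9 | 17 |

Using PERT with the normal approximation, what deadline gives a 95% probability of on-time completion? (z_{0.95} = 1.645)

te_A = (9 + 4·12 + 15)/6 = 72/6 = 12; σ²_A = ((15−9)/6)² = 1.000
te_B = (3 + 4·4 + 11)/6 = 30/6 = 5; σ²_B = ((11−3)/6)² = 1.778
te_C = (1 + 4·3 + 5)/6 = 18/6 = 3; σ²_C = ((5−1)/6)² = 0.444
te_D = (3 + 4·5 + 13)/6 = 36/6 = 6; σ²_D = ((13−3)/6)² = 2.778
te_E = (1 + 4·4 + 7)/6 = 24/6 = 4; σ²_E = ((7−1)/6)² = 1.000
te_F = (9 + 4·14 + 25)/6 = 90/6 = 15; σ²_F = ((25−9)/6)² = 7.111
te_G = (5 + 4·11 + 23)/6 = 72/6 = 12; σ²_G = ((23−5)/6)² = 9.000
te_H = (1 + 4·2 + 15)/6 = 24/6 = 4; σ²_H = ((15−1)/6)² = 5.444
te_I = (7 + 4·9 + 17)/6 = 60/6 = 10; σ²_I = ((17−7)/6)² = 2.778

Forward pass:
ES_A = 0; EF_A = 12
ES_B = 0; EF_B = 5
ES_C = 0; EF_C = 3
ES_D = max(EF_A=12, EF_B=5) = 12; EF_D = 12+6 = 18
ES_E = 12; EF_E = 12+4 = 16
ES_F = 5; EF_F = 5+15 = 20
ES_G = max(EF_B=5, EF_C=3) = 5; EF_G = 5+12 = 17
ES_H = max(EF_B=5, EF_C=3) = 5; EF_H = 5+4 = 9
ES_I = max(EF_C=3, EF_D=18, EF_E=16, EF_F=20, EF_G=17, EF_H=9) = 20; EF_I = 20+10 = 30
Expected project duration μ = 30 days. Critical path: B → F → I.

Variance along critical path = 1.778 + 7.111 + 2.778 = 11.667; σ = 3.416 days.
D = μ + z·σ = 30 + 1.645·3.416 = 35.6 days

35.6 days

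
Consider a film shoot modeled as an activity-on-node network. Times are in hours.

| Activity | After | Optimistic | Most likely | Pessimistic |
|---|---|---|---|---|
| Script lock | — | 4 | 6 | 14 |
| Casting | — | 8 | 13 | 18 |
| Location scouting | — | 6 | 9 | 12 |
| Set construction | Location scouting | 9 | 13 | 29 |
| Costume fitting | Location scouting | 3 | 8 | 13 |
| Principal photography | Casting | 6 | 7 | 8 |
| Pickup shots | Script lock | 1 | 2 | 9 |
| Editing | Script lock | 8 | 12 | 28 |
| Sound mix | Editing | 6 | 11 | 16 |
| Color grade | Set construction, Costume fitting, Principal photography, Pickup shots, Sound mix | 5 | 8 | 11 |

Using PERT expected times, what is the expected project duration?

40 hours

te_Script lock = (4 + 4·6 + 14)/6 = 42/6 = 7
te_Casting = (8 + 4·13 + 18)/6 = 78/6 = 13
te_Location scouting = (6 + 4·9 + 12)/6 = 54/6 = 9
te_Set construction = (9 + 4·13 + 29)/6 = 90/6 = 15
te_Costume fitting = (3 + 4·8 + 13)/6 = 48/6 = 8
te_Principal photography = (6 + 4·7 + 8)/6 = 42/6 = 7
te_Pickup shots = (1 + 4·2 + 9)/6 = 18/6 = 3
te_Editing = (8 + 4·12 + 28)/6 = 84/6 = 14
te_Sound mix = (6 + 4·11 + 16)/6 = 66/6 = 11
te_Color grade = (5 + 4·8 + 11)/6 = 48/6 = 8

Forward pass:
ES_Script lock = 0; EF_Script lock = 7
ES_Casting = 0; EF_Casting = 13
ES_Location scouting = 0; EF_Location scouting = 9
ES_Set construction = 9; EF_Set construction = 9+15 = 24
ES_Costume fitting = 9; EF_Costume fitting = 9+8 = 17
ES_Principal photography = 13; EF_Principal photography = 13+7 = 20
ES_Pickup shots = 7; EF_Pickup shots = 7+3 = 10
ES_Editing = 7; EF_Editing = 7+14 = 21
ES_Sound mix = 21; EF_Sound mix = 21+11 = 32
ES_Color grade = max(EF_Set construction=24, EF_Costume fitting=17, EF_Principal photography=20, EF_Pickup shots=10, EF_Sound mix=32) = 32; EF_Color grade = 32+8 = 40
Expected project duration μ = 40 hours. Critical path: Script lock → Editing → Sound mix → Color grade.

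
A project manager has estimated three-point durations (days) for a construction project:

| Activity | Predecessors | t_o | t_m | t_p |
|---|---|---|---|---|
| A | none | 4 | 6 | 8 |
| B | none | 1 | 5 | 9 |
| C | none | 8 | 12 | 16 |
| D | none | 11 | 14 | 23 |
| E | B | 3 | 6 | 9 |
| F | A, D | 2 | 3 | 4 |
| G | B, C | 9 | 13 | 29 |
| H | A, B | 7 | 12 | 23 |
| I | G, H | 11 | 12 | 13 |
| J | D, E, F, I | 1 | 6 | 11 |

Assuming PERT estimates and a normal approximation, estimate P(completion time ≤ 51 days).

0.935

te_A = (4 + 4·6 + 8)/6 = 36/6 = 6; σ²_A = ((8−4)/6)² = 0.444
te_B = (1 + 4·5 + 9)/6 = 30/6 = 5; σ²_B = ((9−1)/6)² = 1.778
te_C = (8 + 4·12 + 16)/6 = 72/6 = 12; σ²_C = ((16−8)/6)² = 1.778
te_D = (11 + 4·14 + 23)/6 = 90/6 = 15; σ²_D = ((23−11)/6)² = 4.000
te_E = (3 + 4·6 + 9)/6 = 36/6 = 6; σ²_E = ((9−3)/6)² = 1.000
te_F = (2 + 4·3 + 4)/6 = 18/6 = 3; σ²_F = ((4−2)/6)² = 0.111
te_G = (9 + 4·13 + 29)/6 = 90/6 = 15; σ²_G = ((29−9)/6)² = 11.111
te_H = (7 + 4·12 + 23)/6 = 78/6 = 13; σ²_H = ((23−7)/6)² = 7.111
te_I = (11 + 4·12 + 13)/6 = 72/6 = 12; σ²_I = ((13−11)/6)² = 0.111
te_J = (1 + 4·6 + 11)/6 = 36/6 = 6; σ²_J = ((11−1)/6)² = 2.778

Forward pass:
ES_A = 0; EF_A = 6
ES_B = 0; EF_B = 5
ES_C = 0; EF_C = 12
ES_D = 0; EF_D = 15
ES_E = 5; EF_E = 5+6 = 11
ES_F = max(EF_A=6, EF_D=15) = 15; EF_F = 15+3 = 18
ES_G = max(EF_B=5, EF_C=12) = 12; EF_G = 12+15 = 27
ES_H = max(EF_A=6, EF_B=5) = 6; EF_H = 6+13 = 19
ES_I = max(EF_G=27, EF_H=19) = 27; EF_I = 27+12 = 39
ES_J = max(EF_D=15, EF_E=11, EF_F=18, EF_I=39) = 39; EF_J = 39+6 = 45
Expected project duration μ = 45 days. Critical path: C → G → I → J.

Variance along critical path = 1.778 + 11.111 + 0.111 + 2.778 = 15.778; σ = √15.778 = 3.972 days.
Z = (51 − 45) / 3.972 = 1.511
P(T ≤ 51) = Φ(1.511) ≈ 0.935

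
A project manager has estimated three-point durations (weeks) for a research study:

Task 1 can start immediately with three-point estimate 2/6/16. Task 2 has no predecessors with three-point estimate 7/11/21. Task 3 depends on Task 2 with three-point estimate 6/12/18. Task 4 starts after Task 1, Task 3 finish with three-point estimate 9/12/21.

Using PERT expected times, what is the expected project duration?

37 weeks

te_Task 1 = (2 + 4·6 + 16)/6 = 42/6 = 7
te_Task 2 = (7 + 4·11 + 21)/6 = 72/6 = 12
te_Task 3 = (6 + 4·12 + 18)/6 = 72/6 = 12
te_Task 4 = (9 + 4·12 + 21)/6 = 78/6 = 13

Forward pass:
ES_Task 1 = 0; EF_Task 1 = 7
ES_Task 2 = 0; EF_Task 2 = 12
ES_Task 3 = 12; EF_Task 3 = 12+12 = 24
ES_Task 4 = max(EF_Task 1=7, EF_Task 3=24) = 24; EF_Task 4 = 24+13 = 37
Expected project duration μ = 37 weeks. Critical path: Task 2 → Task 3 → Task 4.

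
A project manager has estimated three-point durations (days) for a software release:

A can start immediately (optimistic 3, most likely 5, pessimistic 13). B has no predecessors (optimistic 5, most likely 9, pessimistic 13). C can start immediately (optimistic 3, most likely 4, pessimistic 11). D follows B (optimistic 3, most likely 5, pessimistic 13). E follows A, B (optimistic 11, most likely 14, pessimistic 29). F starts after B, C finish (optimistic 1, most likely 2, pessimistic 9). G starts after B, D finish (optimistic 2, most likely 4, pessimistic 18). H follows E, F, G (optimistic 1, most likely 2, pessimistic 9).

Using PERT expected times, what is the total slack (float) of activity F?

te_A = (3 + 4·5 + 13)/6 = 36/6 = 6
te_B = (5 + 4·9 + 13)/6 = 54/6 = 9
te_C = (3 + 4·4 + 11)/6 = 30/6 = 5
te_D = (3 + 4·5 + 13)/6 = 36/6 = 6
te_E = (11 + 4·14 + 29)/6 = 96/6 = 16
te_F = (1 + 4·2 + 9)/6 = 18/6 = 3
te_G = (2 + 4·4 + 18)/6 = 36/6 = 6
te_H = (1 + 4·2 + 9)/6 = 18/6 = 3

Forward pass:
ES_A = 0; EF_A = 6
ES_B = 0; EF_B = 9
ES_C = 0; EF_C = 5
ES_D = 9; EF_D = 9+6 = 15
ES_E = max(EF_A=6, EF_B=9) = 9; EF_E = 9+16 = 25
ES_F = max(EF_B=9, EF_C=5) = 9; EF_F = 9+3 = 12
ES_G = max(EF_B=9, EF_D=15) = 15; EF_G = 15+6 = 21
ES_H = max(EF_E=25, EF_F=12, EF_G=21) = 25; EF_H = 25+3 = 28
Expected project duration μ = 28 days. Critical path: B → E → H.

Backward pass:
LF_H = 28; LS_H = 28−3 = 25
LF_G = LS_H = 25; LS_G = 25−6 = 19
LF_F = LS_H = 25; LS_F = 25−3 = 22
LF_E = LS_H = 25; LS_E = 25−16 = 9
LF_D = LS_G = 19; LS_D = 19−6 = 13
LF_C = LS_F = 22; LS_C = 22−5 = 17
LF_B = min(LS_D=13, LS_E=9, LS_F=22, LS_G=19) = 9; LS_B = 9−9 = 0
LF_A = LS_E = 9; LS_A = 9−6 = 3
Slack_F = LS_F − ES_F = 22 − 9 = 13

13 days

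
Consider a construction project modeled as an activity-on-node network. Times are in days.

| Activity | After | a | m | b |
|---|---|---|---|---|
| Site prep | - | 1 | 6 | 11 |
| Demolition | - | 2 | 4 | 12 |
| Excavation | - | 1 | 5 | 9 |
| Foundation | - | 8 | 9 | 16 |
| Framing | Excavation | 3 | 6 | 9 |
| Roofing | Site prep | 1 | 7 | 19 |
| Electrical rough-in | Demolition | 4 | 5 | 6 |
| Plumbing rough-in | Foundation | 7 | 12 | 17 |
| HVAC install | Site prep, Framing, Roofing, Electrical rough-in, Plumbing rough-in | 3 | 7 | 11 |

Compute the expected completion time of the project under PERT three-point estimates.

te_Site prep = (1 + 4·6 + 11)/6 = 36/6 = 6
te_Demolition = (2 + 4·4 + 12)/6 = 30/6 = 5
te_Excavation = (1 + 4·5 + 9)/6 = 30/6 = 5
te_Foundation = (8 + 4·9 + 16)/6 = 60/6 = 10
te_Framing = (3 + 4·6 + 9)/6 = 36/6 = 6
te_Roofing = (1 + 4·7 + 19)/6 = 48/6 = 8
te_Electrical rough-in = (4 + 4·5 + 6)/6 = 30/6 = 5
te_Plumbing rough-in = (7 + 4·12 + 17)/6 = 72/6 = 12
te_HVAC install = (3 + 4·7 + 11)/6 = 42/6 = 7

Forward pass:
ES_Site prep = 0; EF_Site prep = 6
ES_Demolition = 0; EF_Demolition = 5
ES_Excavation = 0; EF_Excavation = 5
ES_Foundation = 0; EF_Foundation = 10
ES_Framing = 5; EF_Framing = 5+6 = 11
ES_Roofing = 6; EF_Roofing = 6+8 = 14
ES_Electrical rough-in = 5; EF_Electrical rough-in = 5+5 = 10
ES_Plumbing rough-in = 10; EF_Plumbing rough-in = 10+12 = 22
ES_HVAC install = max(EF_Site prep=6, EF_Framing=11, EF_Roofing=14, EF_Electrical rough-in=10, EF_Plumbing rough-in=22) = 22; EF_HVAC install = 22+7 = 29
Expected project duration μ = 29 days. Critical path: Foundation → Plumbing rough-in → HVAC install.

29 days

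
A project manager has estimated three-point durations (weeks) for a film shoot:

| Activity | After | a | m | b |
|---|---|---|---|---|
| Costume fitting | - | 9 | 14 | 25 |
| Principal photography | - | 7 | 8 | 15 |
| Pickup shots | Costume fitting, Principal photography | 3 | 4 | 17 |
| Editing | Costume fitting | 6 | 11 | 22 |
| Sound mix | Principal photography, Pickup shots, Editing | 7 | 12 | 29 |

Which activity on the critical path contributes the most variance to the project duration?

te_Costume fitting = (9 + 4·14 + 25)/6 = 90/6 = 15; σ²_Costume fitting = ((25−9)/6)² = 7.111
te_Principal photography = (7 + 4·8 + 15)/6 = 54/6 = 9; σ²_Principal photography = ((15−7)/6)² = 1.778
te_Pickup shots = (3 + 4·4 + 17)/6 = 36/6 = 6; σ²_Pickup shots = ((17−3)/6)² = 5.444
te_Editing = (6 + 4·11 + 22)/6 = 72/6 = 12; σ²_Editing = ((22−6)/6)² = 7.111
te_Sound mix = (7 + 4·12 + 29)/6 = 84/6 = 14; σ²_Sound mix = ((29−7)/6)² = 13.444

Forward pass:
ES_Costume fitting = 0; EF_Costume fitting = 15
ES_Principal photography = 0; EF_Principal photography = 9
ES_Pickup shots = max(EF_Costume fitting=15, EF_Principal photography=9) = 15; EF_Pickup shots = 15+6 = 21
ES_Editing = 15; EF_Editing = 15+12 = 27
ES_Sound mix = max(EF_Principal photography=9, EF_Pickup shots=21, EF_Editing=27) = 27; EF_Sound mix = 27+14 = 41
Expected project duration μ = 41 weeks. Critical path: Costume fitting → Editing → Sound mix.

Variances on critical path: σ²_Costume fitting=7.111, σ²_Editing=7.111, σ²_Sound mix=13.444.
Largest is σ²_Sound mix = 13.444.

Sound mix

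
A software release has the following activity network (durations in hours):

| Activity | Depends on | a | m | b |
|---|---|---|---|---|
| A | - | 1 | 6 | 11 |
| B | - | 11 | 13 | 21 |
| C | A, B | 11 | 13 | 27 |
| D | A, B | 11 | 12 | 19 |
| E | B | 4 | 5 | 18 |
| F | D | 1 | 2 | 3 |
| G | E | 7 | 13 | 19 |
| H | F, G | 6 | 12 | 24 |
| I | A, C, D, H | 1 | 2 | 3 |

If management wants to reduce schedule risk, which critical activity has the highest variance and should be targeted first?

H

te_A = (1 + 4·6 + 11)/6 = 36/6 = 6; σ²_A = ((11−1)/6)² = 2.778
te_B = (11 + 4·13 + 21)/6 = 84/6 = 14; σ²_B = ((21−11)/6)² = 2.778
te_C = (11 + 4·13 + 27)/6 = 90/6 = 15; σ²_C = ((27−11)/6)² = 7.111
te_D = (11 + 4·12 + 19)/6 = 78/6 = 13; σ²_D = ((19−11)/6)² = 1.778
te_E = (4 + 4·5 + 18)/6 = 42/6 = 7; σ²_E = ((18−4)/6)² = 5.444
te_F = (1 + 4·2 + 3)/6 = 12/6 = 2; σ²_F = ((3−1)/6)² = 0.111
te_G = (7 + 4·13 + 19)/6 = 78/6 = 13; σ²_G = ((19−7)/6)² = 4.000
te_H = (6 + 4·12 + 24)/6 = 78/6 = 13; σ²_H = ((24−6)/6)² = 9.000
te_I = (1 + 4·2 + 3)/6 = 12/6 = 2; σ²_I = ((3−1)/6)² = 0.111

Forward pass:
ES_A = 0; EF_A = 6
ES_B = 0; EF_B = 14
ES_C = max(EF_A=6, EF_B=14) = 14; EF_C = 14+15 = 29
ES_D = max(EF_A=6, EF_B=14) = 14; EF_D = 14+13 = 27
ES_E = 14; EF_E = 14+7 = 21
ES_F = 27; EF_F = 27+2 = 29
ES_G = 21; EF_G = 21+13 = 34
ES_H = max(EF_F=29, EF_G=34) = 34; EF_H = 34+13 = 47
ES_I = max(EF_A=6, EF_C=29, EF_D=27, EF_H=47) = 47; EF_I = 47+2 = 49
Expected project duration μ = 49 hours. Critical path: B → E → G → H → I.

Variances on critical path: σ²_B=2.778, σ²_E=5.444, σ²_G=4.000, σ²_H=9.000, σ²_I=0.111.
Largest is σ²_H = 9.000.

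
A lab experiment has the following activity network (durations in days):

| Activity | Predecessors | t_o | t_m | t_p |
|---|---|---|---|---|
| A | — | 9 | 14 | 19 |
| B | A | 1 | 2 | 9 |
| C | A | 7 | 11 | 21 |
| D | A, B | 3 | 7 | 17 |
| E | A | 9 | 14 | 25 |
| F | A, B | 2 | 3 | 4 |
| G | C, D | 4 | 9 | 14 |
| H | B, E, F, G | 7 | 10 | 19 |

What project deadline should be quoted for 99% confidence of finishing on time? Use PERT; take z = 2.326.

55.0 days

te_A = (9 + 4·14 + 19)/6 = 84/6 = 14; σ²_A = ((19−9)/6)² = 2.778
te_B = (1 + 4·2 + 9)/6 = 18/6 = 3; σ²_B = ((9−1)/6)² = 1.778
te_C = (7 + 4·11 + 21)/6 = 72/6 = 12; σ²_C = ((21−7)/6)² = 5.444
te_D = (3 + 4·7 + 17)/6 = 48/6 = 8; σ²_D = ((17−3)/6)² = 5.444
te_E = (9 + 4·14 + 25)/6 = 90/6 = 15; σ²_E = ((25−9)/6)² = 7.111
te_F = (2 + 4·3 + 4)/6 = 18/6 = 3; σ²_F = ((4−2)/6)² = 0.111
te_G = (4 + 4·9 + 14)/6 = 54/6 = 9; σ²_G = ((14−4)/6)² = 2.778
te_H = (7 + 4·10 + 19)/6 = 66/6 = 11; σ²_H = ((19−7)/6)² = 4.000

Forward pass:
ES_A = 0; EF_A = 14
ES_B = 14; EF_B = 14+3 = 17
ES_C = 14; EF_C = 14+12 = 26
ES_D = max(EF_A=14, EF_B=17) = 17; EF_D = 17+8 = 25
ES_E = 14; EF_E = 14+15 = 29
ES_F = max(EF_A=14, EF_B=17) = 17; EF_F = 17+3 = 20
ES_G = max(EF_C=26, EF_D=25) = 26; EF_G = 26+9 = 35
ES_H = max(EF_B=17, EF_E=29, EF_F=20, EF_G=35) = 35; EF_H = 35+11 = 46
Expected project duration μ = 46 days. Critical path: A → C → G → H.

Variance along critical path = 2.778 + 5.444 + 2.778 + 4.000 = 15.000; σ = 3.873 days.
D = μ + z·σ = 46 + 2.326·3.873 = 55.0 days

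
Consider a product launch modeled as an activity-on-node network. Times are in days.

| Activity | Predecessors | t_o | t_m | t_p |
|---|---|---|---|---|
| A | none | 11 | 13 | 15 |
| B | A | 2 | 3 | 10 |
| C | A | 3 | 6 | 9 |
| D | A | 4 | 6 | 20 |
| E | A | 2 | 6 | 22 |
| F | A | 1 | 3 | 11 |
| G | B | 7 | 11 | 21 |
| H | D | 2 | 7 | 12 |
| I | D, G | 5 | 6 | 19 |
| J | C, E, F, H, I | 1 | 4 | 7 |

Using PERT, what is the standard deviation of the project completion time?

te_A = (11 + 4·13 + 15)/6 = 78/6 = 13; σ²_A = ((15−11)/6)² = 0.444
te_B = (2 + 4·3 + 10)/6 = 24/6 = 4; σ²_B = ((10−2)/6)² = 1.778
te_C = (3 + 4·6 + 9)/6 = 36/6 = 6; σ²_C = ((9−3)/6)² = 1.000
te_D = (4 + 4·6 + 20)/6 = 48/6 = 8; σ²_D = ((20−4)/6)² = 7.111
te_E = (2 + 4·6 + 22)/6 = 48/6 = 8; σ²_E = ((22−2)/6)² = 11.111
te_F = (1 + 4·3 + 11)/6 = 24/6 = 4; σ²_F = ((11−1)/6)² = 2.778
te_G = (7 + 4·11 + 21)/6 = 72/6 = 12; σ²_G = ((21−7)/6)² = 5.444
te_H = (2 + 4·7 + 12)/6 = 42/6 = 7; σ²_H = ((12−2)/6)² = 2.778
te_I = (5 + 4·6 + 19)/6 = 48/6 = 8; σ²_I = ((19−5)/6)² = 5.444
te_J = (1 + 4·4 + 7)/6 = 24/6 = 4; σ²_J = ((7−1)/6)² = 1.000

Forward pass:
ES_A = 0; EF_A = 13
ES_B = 13; EF_B = 13+4 = 17
ES_C = 13; EF_C = 13+6 = 19
ES_D = 13; EF_D = 13+8 = 21
ES_E = 13; EF_E = 13+8 = 21
ES_F = 13; EF_F = 13+4 = 17
ES_G = 17; EF_G = 17+12 = 29
ES_H = 21; EF_H = 21+7 = 28
ES_I = max(EF_D=21, EF_G=29) = 29; EF_I = 29+8 = 37
ES_J = max(EF_C=19, EF_E=21, EF_F=17, EF_H=28, EF_I=37) = 37; EF_J = 37+4 = 41
Expected project duration μ = 41 days. Critical path: A → B → G → I → J.

Variance along critical path = 0.444 + 1.778 + 5.444 + 5.444 + 1.000 = 14.111
σ = √14.111 = 3.756 days

3.76 days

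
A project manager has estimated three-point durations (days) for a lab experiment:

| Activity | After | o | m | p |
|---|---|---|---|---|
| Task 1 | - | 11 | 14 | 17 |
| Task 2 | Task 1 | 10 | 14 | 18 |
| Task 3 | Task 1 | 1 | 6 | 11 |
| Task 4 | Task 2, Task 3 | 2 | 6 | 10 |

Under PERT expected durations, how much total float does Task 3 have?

8 days

te_Task 1 = (11 + 4·14 + 17)/6 = 84/6 = 14
te_Task 2 = (10 + 4·14 + 18)/6 = 84/6 = 14
te_Task 3 = (1 + 4·6 + 11)/6 = 36/6 = 6
te_Task 4 = (2 + 4·6 + 10)/6 = 36/6 = 6

Forward pass:
ES_Task 1 = 0; EF_Task 1 = 14
ES_Task 2 = 14; EF_Task 2 = 14+14 = 28
ES_Task 3 = 14; EF_Task 3 = 14+6 = 20
ES_Task 4 = max(EF_Task 2=28, EF_Task 3=20) = 28; EF_Task 4 = 28+6 = 34
Expected project duration μ = 34 days. Critical path: Task 1 → Task 2 → Task 4.

Backward pass:
LF_Task 4 = 34; LS_Task 4 = 34−6 = 28
LF_Task 3 = LS_Task 4 = 28; LS_Task 3 = 28−6 = 22
LF_Task 2 = LS_Task 4 = 28; LS_Task 2 = 28−14 = 14
LF_Task 1 = min(LS_Task 2=14, LS_Task 3=22) = 14; LS_Task 1 = 14−14 = 0
Slack_Task 3 = LS_Task 3 − ES_Task 3 = 22 − 14 = 8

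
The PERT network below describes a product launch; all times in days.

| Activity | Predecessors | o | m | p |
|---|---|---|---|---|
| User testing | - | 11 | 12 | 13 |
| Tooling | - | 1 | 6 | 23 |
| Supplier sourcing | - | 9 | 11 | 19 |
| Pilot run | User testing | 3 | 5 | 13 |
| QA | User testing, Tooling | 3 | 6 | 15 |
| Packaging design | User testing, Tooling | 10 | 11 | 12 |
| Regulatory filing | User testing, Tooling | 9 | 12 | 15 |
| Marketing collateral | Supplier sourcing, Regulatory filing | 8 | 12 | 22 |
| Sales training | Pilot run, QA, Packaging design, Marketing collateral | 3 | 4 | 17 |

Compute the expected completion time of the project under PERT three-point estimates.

43 days

te_User testing = (11 + 4·12 + 13)/6 = 72/6 = 12
te_Tooling = (1 + 4·6 + 23)/6 = 48/6 = 8
te_Supplier sourcing = (9 + 4·11 + 19)/6 = 72/6 = 12
te_Pilot run = (3 + 4·5 + 13)/6 = 36/6 = 6
te_QA = (3 + 4·6 + 15)/6 = 42/6 = 7
te_Packaging design = (10 + 4·11 + 12)/6 = 66/6 = 11
te_Regulatory filing = (9 + 4·12 + 15)/6 = 72/6 = 12
te_Marketing collateral = (8 + 4·12 + 22)/6 = 78/6 = 13
te_Sales training = (3 + 4·4 + 17)/6 = 36/6 = 6

Forward pass:
ES_User testing = 0; EF_User testing = 12
ES_Tooling = 0; EF_Tooling = 8
ES_Supplier sourcing = 0; EF_Supplier sourcing = 12
ES_Pilot run = 12; EF_Pilot run = 12+6 = 18
ES_QA = max(EF_User testing=12, EF_Tooling=8) = 12; EF_QA = 12+7 = 19
ES_Packaging design = max(EF_User testing=12, EF_Tooling=8) = 12; EF_Packaging design = 12+11 = 23
ES_Regulatory filing = max(EF_User testing=12, EF_Tooling=8) = 12; EF_Regulatory filing = 12+12 = 24
ES_Marketing collateral = max(EF_Supplier sourcing=12, EF_Regulatory filing=24) = 24; EF_Marketing collateral = 24+13 = 37
ES_Sales training = max(EF_Pilot run=18, EF_QA=19, EF_Packaging design=23, EF_Marketing collateral=37) = 37; EF_Sales training = 37+6 = 43
Expected project duration μ = 43 days. Critical path: User testing → Regulatory filing → Marketing collateral → Sales training.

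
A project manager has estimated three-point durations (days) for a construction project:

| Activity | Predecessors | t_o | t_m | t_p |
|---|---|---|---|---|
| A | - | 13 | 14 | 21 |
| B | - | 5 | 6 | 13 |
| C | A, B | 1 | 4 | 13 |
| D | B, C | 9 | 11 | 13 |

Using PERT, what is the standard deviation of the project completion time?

te_A = (13 + 4·14 + 21)/6 = 90/6 = 15; σ²_A = ((21−13)/6)² = 1.778
te_B = (5 + 4·6 + 13)/6 = 42/6 = 7; σ²_B = ((13−5)/6)² = 1.778
te_C = (1 + 4·4 + 13)/6 = 30/6 = 5; σ²_C = ((13−1)/6)² = 4.000
te_D = (9 + 4·11 + 13)/6 = 66/6 = 11; σ²_D = ((13−9)/6)² = 0.444

Forward pass:
ES_A = 0; EF_A = 15
ES_B = 0; EF_B = 7
ES_C = max(EF_A=15, EF_B=7) = 15; EF_C = 15+5 = 20
ES_D = max(EF_B=7, EF_C=20) = 20; EF_D = 20+11 = 31
Expected project duration μ = 31 days. Critical path: A → C → D.

Variance along critical path = 1.778 + 4.000 + 0.444 = 6.222
σ = √6.222 = 2.494 days

2.49 days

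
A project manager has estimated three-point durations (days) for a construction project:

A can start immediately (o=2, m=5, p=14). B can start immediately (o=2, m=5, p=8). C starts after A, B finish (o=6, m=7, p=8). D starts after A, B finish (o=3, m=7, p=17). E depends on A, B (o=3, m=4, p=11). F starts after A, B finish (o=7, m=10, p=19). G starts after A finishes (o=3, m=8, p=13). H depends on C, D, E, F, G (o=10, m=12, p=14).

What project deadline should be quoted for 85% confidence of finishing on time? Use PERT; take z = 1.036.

32.0 days

te_A = (2 + 4·5 + 14)/6 = 36/6 = 6; σ²_A = ((14−2)/6)² = 4.000
te_B = (2 + 4·5 + 8)/6 = 30/6 = 5; σ²_B = ((8−2)/6)² = 1.000
te_C = (6 + 4·7 + 8)/6 = 42/6 = 7; σ²_C = ((8−6)/6)² = 0.111
te_D = (3 + 4·7 + 17)/6 = 48/6 = 8; σ²_D = ((17−3)/6)² = 5.444
te_E = (3 + 4·4 + 11)/6 = 30/6 = 5; σ²_E = ((11−3)/6)² = 1.778
te_F = (7 + 4·10 + 19)/6 = 66/6 = 11; σ²_F = ((19−7)/6)² = 4.000
te_G = (3 + 4·8 + 13)/6 = 48/6 = 8; σ²_G = ((13−3)/6)² = 2.778
te_H = (10 + 4·12 + 14)/6 = 72/6 = 12; σ²_H = ((14−10)/6)² = 0.444

Forward pass:
ES_A = 0; EF_A = 6
ES_B = 0; EF_B = 5
ES_C = max(EF_A=6, EF_B=5) = 6; EF_C = 6+7 = 13
ES_D = max(EF_A=6, EF_B=5) = 6; EF_D = 6+8 = 14
ES_E = max(EF_A=6, EF_B=5) = 6; EF_E = 6+5 = 11
ES_F = max(EF_A=6, EF_B=5) = 6; EF_F = 6+11 = 17
ES_G = 6; EF_G = 6+8 = 14
ES_H = max(EF_C=13, EF_D=14, EF_E=11, EF_F=17, EF_G=14) = 17; EF_H = 17+12 = 29
Expected project duration μ = 29 days. Critical path: A → F → H.

Variance along critical path = 4.000 + 4.000 + 0.444 = 8.444; σ = 2.906 days.
D = μ + z·σ = 29 + 1.036·2.906 = 32.0 days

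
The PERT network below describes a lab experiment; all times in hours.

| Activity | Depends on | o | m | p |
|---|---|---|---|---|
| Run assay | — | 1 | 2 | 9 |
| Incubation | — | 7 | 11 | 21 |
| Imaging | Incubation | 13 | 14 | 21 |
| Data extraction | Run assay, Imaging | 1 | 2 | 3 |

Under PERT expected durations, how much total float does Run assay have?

24 hours

te_Run assay = (1 + 4·2 + 9)/6 = 18/6 = 3
te_Incubation = (7 + 4·11 + 21)/6 = 72/6 = 12
te_Imaging = (13 + 4·14 + 21)/6 = 90/6 = 15
te_Data extraction = (1 + 4·2 + 3)/6 = 12/6 = 2

Forward pass:
ES_Run assay = 0; EF_Run assay = 3
ES_Incubation = 0; EF_Incubation = 12
ES_Imaging = 12; EF_Imaging = 12+15 = 27
ES_Data extraction = max(EF_Run assay=3, EF_Imaging=27) = 27; EF_Data extraction = 27+2 = 29
Expected project duration μ = 29 hours. Critical path: Incubation → Imaging → Data extraction.

Backward pass:
LF_Data extraction = 29; LS_Data extraction = 29−2 = 27
LF_Imaging = LS_Data extraction = 27; LS_Imaging = 27−15 = 12
LF_Incubation = LS_Imaging = 12; LS_Incubation = 12−12 = 0
LF_Run assay = LS_Data extraction = 27; LS_Run assay = 27−3 = 24
Slack_Run assay = LS_Run assay − ES_Run assay = 24 − 0 = 24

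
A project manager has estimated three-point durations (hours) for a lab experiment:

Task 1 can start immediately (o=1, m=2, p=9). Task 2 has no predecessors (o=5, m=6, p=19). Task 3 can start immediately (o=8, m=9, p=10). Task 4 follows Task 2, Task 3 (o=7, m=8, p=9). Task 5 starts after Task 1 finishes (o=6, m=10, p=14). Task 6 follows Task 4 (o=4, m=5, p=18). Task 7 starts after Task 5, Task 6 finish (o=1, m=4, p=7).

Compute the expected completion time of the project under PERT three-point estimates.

te_Task 1 = (1 + 4·2 + 9)/6 = 18/6 = 3
te_Task 2 = (5 + 4·6 + 19)/6 = 48/6 = 8
te_Task 3 = (8 + 4·9 + 10)/6 = 54/6 = 9
te_Task 4 = (7 + 4·8 + 9)/6 = 48/6 = 8
te_Task 5 = (6 + 4·10 + 14)/6 = 60/6 = 10
te_Task 6 = (4 + 4·5 + 18)/6 = 42/6 = 7
te_Task 7 = (1 + 4·4 + 7)/6 = 24/6 = 4

Forward pass:
ES_Task 1 = 0; EF_Task 1 = 3
ES_Task 2 = 0; EF_Task 2 = 8
ES_Task 3 = 0; EF_Task 3 = 9
ES_Task 4 = max(EF_Task 2=8, EF_Task 3=9) = 9; EF_Task 4 = 9+8 = 17
ES_Task 5 = 3; EF_Task 5 = 3+10 = 13
ES_Task 6 = 17; EF_Task 6 = 17+7 = 24
ES_Task 7 = max(EF_Task 5=13, EF_Task 6=24) = 24; EF_Task 7 = 24+4 = 28
Expected project duration μ = 28 hours. Critical path: Task 3 → Task 4 → Task 6 → Task 7.

28 hours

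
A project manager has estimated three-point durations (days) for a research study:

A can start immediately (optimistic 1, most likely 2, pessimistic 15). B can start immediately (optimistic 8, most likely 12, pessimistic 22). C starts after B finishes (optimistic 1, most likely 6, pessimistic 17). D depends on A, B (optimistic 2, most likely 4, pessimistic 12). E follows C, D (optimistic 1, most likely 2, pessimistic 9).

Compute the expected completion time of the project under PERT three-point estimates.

23 days

te_A = (1 + 4·2 + 15)/6 = 24/6 = 4
te_B = (8 + 4·12 + 22)/6 = 78/6 = 13
te_C = (1 + 4·6 + 17)/6 = 42/6 = 7
te_D = (2 + 4·4 + 12)/6 = 30/6 = 5
te_E = (1 + 4·2 + 9)/6 = 18/6 = 3

Forward pass:
ES_A = 0; EF_A = 4
ES_B = 0; EF_B = 13
ES_C = 13; EF_C = 13+7 = 20
ES_D = max(EF_A=4, EF_B=13) = 13; EF_D = 13+5 = 18
ES_E = max(EF_C=20, EF_D=18) = 20; EF_E = 20+3 = 23
Expected project duration μ = 23 days. Critical path: B → C → E.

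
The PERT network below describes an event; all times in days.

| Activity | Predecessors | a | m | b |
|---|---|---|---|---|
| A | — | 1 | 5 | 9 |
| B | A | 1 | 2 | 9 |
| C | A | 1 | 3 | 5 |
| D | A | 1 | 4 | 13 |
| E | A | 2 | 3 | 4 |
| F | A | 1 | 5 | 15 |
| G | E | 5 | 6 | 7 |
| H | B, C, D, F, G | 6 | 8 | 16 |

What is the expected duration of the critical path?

te_A = (1 + 4·5 + 9)/6 = 30/6 = 5
te_B = (1 + 4·2 + 9)/6 = 18/6 = 3
te_C = (1 + 4·3 + 5)/6 = 18/6 = 3
te_D = (1 + 4·4 + 13)/6 = 30/6 = 5
te_E = (2 + 4·3 + 4)/6 = 18/6 = 3
te_F = (1 + 4·5 + 15)/6 = 36/6 = 6
te_G = (5 + 4·6 + 7)/6 = 36/6 = 6
te_H = (6 + 4·8 + 16)/6 = 54/6 = 9

Forward pass:
ES_A = 0; EF_A = 5
ES_B = 5; EF_B = 5+3 = 8
ES_C = 5; EF_C = 5+3 = 8
ES_D = 5; EF_D = 5+5 = 10
ES_E = 5; EF_E = 5+3 = 8
ES_F = 5; EF_F = 5+6 = 11
ES_G = 8; EF_G = 8+6 = 14
ES_H = max(EF_B=8, EF_C=8, EF_D=10, EF_F=11, EF_G=14) = 14; EF_H = 14+9 = 23
Expected project duration μ = 23 days. Critical path: A → E → G → H.

23 days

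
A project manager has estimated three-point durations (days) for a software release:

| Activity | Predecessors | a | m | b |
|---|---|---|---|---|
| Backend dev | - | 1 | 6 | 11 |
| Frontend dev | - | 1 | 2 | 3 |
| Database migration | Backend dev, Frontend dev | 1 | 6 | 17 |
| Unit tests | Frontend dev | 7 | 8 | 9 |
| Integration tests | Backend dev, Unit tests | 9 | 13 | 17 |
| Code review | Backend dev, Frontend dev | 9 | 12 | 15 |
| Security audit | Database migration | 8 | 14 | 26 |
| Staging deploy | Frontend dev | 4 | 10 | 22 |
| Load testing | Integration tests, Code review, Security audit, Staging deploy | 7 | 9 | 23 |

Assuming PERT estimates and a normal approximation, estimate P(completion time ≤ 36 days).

0.278

te_Backend dev = (1 + 4·6 + 11)/6 = 36/6 = 6; σ²_Backend dev = ((11−1)/6)² = 2.778
te_Frontend dev = (1 + 4·2 + 3)/6 = 12/6 = 2; σ²_Frontend dev = ((3−1)/6)² = 0.111
te_Database migration = (1 + 4·6 + 17)/6 = 42/6 = 7; σ²_Database migration = ((17−1)/6)² = 7.111
te_Unit tests = (7 + 4·8 + 9)/6 = 48/6 = 8; σ²_Unit tests = ((9−7)/6)² = 0.111
te_Integration tests = (9 + 4·13 + 17)/6 = 78/6 = 13; σ²_Integration tests = ((17−9)/6)² = 1.778
te_Code review = (9 + 4·12 + 15)/6 = 72/6 = 12; σ²_Code review = ((15−9)/6)² = 1.000
te_Security audit = (8 + 4·14 + 26)/6 = 90/6 = 15; σ²_Security audit = ((26−8)/6)² = 9.000
te_Staging deploy = (4 + 4·10 + 22)/6 = 66/6 = 11; σ²_Staging deploy = ((22−4)/6)² = 9.000
te_Load testing = (7 + 4·9 + 23)/6 = 66/6 = 11; σ²_Load testing = ((23−7)/6)² = 7.111

Forward pass:
ES_Backend dev = 0; EF_Backend dev = 6
ES_Frontend dev = 0; EF_Frontend dev = 2
ES_Database migration = max(EF_Backend dev=6, EF_Frontend dev=2) = 6; EF_Database migration = 6+7 = 13
ES_Unit tests = 2; EF_Unit tests = 2+8 = 10
ES_Integration tests = max(EF_Backend dev=6, EF_Unit tests=10) = 10; EF_Integration tests = 10+13 = 23
ES_Code review = max(EF_Backend dev=6, EF_Frontend dev=2) = 6; EF_Code review = 6+12 = 18
ES_Security audit = 13; EF_Security audit = 13+15 = 28
ES_Staging deploy = 2; EF_Staging deploy = 2+11 = 13
ES_Load testing = max(EF_Integration tests=23, EF_Code review=18, EF_Security audit=28, EF_Staging deploy=13) = 28; EF_Load testing = 28+11 = 39
Expected project duration μ = 39 days. Critical path: Backend dev → Database migration → Security audit → Load testing.

Variance along critical path = 2.778 + 7.111 + 9.000 + 7.111 = 26.000; σ = √26.000 = 5.099 days.
Z = (36 − 39) / 5.099 = -0.588
P(T ≤ 36) = Φ(-0.588) ≈ 0.278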